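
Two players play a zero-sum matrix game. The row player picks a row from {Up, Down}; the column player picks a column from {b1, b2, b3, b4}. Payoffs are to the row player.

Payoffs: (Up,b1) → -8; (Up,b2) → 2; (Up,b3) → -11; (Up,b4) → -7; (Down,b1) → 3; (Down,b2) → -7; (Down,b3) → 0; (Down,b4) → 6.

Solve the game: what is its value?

Row minima: Up → -11, Down → -7; maximin = -7.
Column maxima: b1 → 3, b2 → 2, b3 → 0, b4 → 6; minimax = 0.
-7 ≠ 0, so there is no saddle point; optimal play is mixed.
b1 is strictly dominated by b3 (it gives the row player strictly more in every row), so the column player never plays it.
b4 is strictly dominated by b3 (it gives the row player strictly more in every row), so the column player never plays it.
On the remaining 2×2 (Up, Down vs b2, b3):
Let the row player play Up with probability p. Expected payoff against b2: 2p + (-7)(1−p) = 9p − 7; against b3: (-11)p + 0(1−p) = −11p.
Setting these equal: 9p − 7 = −11p ⇒ 20p = 7 ⇒ p = 7/20, and the value is (9)·(7/20) − 7 = -77/20.
For the column player: with q = P(b2), equating Up's and Down's payoffs gives 13q − 11 = −7q ⇒ q = 11/20.

-77/20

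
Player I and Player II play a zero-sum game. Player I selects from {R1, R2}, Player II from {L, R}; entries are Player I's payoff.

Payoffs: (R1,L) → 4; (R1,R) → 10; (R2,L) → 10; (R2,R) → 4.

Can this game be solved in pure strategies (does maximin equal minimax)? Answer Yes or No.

No

Row minima: R1 → 4, R2 → 4; maximin = 4.
Column maxima: L → 10, R → 10; minimax = 10.
4 ≠ 10, so no pure-strategy equilibrium exists.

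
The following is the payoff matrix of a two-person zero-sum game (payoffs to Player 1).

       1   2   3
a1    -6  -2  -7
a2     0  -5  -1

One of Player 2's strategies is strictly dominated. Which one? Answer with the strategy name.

3 holds Player 1's payoff strictly below 1 in every row: -7 < -6, -1 < 0.
So 1 is strictly dominated for Player 2.

1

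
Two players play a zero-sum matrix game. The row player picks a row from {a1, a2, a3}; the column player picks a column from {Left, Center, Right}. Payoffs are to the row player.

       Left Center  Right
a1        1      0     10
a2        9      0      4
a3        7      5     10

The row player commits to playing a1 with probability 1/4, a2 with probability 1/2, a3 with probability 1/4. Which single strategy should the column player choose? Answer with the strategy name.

Center

If the column player plays Left, the row player's expected payoff is (1/4)·1 + (1/2)·9 + (1/4)·7 = 13/2.
If the column player plays Center, the row player's expected payoff is (1/4)·0 + (1/2)·0 + (1/4)·5 = 5/4.
If the column player plays Right, the row player's expected payoff is (1/4)·10 + (1/2)·4 + (1/4)·10 = 7.
The column player minimizes the row player's payoff; the smallest is 5/4, so the best response is Center.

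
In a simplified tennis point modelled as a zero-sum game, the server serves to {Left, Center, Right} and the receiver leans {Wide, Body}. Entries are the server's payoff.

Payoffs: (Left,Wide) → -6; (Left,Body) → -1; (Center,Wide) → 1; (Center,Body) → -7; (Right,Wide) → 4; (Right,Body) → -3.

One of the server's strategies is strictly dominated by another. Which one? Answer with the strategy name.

Center

Right gives a strictly higher payoff than Center against every column: 4 > 1, -3 > -7.
So Center is strictly dominated and the server never plays it.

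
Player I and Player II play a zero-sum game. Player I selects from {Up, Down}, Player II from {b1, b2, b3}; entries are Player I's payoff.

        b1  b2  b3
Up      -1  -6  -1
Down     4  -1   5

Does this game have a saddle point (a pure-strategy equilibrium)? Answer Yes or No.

Yes

Row minima: Up → -6, Down → -1; maximin = -1.
Column maxima: b1 → 4, b2 → -1, b3 → 5; minimax = -1.
maximin = minimax = -1, so a saddle point exists.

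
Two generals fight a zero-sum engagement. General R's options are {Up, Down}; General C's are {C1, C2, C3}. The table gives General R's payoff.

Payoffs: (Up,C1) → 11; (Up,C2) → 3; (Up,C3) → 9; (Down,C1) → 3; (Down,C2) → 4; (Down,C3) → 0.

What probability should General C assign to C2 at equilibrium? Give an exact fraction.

Row minima: Up → 3, Down → 0; maximin = 3.
Column maxima: C1 → 11, C2 → 4, C3 → 9; minimax = 4.
3 ≠ 4, so there is no saddle point; optimal play is mixed.
C1 is strictly dominated by C3 (it gives General R strictly more in every row), so General C never plays it.
On the remaining 2×2 (Up, Down vs C2, C3):
Let General R play Up with probability p. Expected payoff against C2: 3p + 4(1−p) = −p + 4; against C3: 9p + 0(1−p) = 9p.
Setting these equal: −p + 4 = 9p ⇒ −10p = -4 ⇒ p = 2/5, and the value is (-1)·(2/5) + 4 = 18/5.
For General C: with q = P(C2), equating Up's and Down's payoffs gives −6q + 9 = 4q ⇒ q = 9/10.

9/10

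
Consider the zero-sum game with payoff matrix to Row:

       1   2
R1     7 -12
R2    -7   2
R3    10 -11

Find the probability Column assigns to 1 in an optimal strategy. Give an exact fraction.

Row minima: R1 → -12, R2 → -7, R3 → -11; maximin = -7.
Column maxima: 1 → 10, 2 → 2; minimax = 2.
-7 ≠ 2, so there is no saddle point; optimal play is mixed.
R1 is strictly dominated by R3, so Row never plays it.
On the remaining 2×2 (R2, R3 vs 1, 2):
Let Row play R2 with probability p. Expected payoff against 1: (-7)p + 10(1−p) = −17p + 10; against 2: 2p + (-11)(1−p) = 13p − 11.
Setting these equal: −17p + 10 = 13p − 11 ⇒ −30p = -21 ⇒ p = 7/10, and the value is (-17)·(7/10) + 10 = -19/10.
For Column: with q = P(1), equating R2's and R3's payoffs gives −9q + 2 = 21q − 11 ⇒ q = 13/30.

13/30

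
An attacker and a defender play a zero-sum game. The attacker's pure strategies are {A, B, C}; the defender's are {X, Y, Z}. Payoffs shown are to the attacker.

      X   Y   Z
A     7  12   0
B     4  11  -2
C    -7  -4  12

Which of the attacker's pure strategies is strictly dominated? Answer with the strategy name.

B

A gives a strictly higher payoff than B against every column: 7 > 4, 12 > 11, 0 > -2.
So B is strictly dominated and the attacker never plays it.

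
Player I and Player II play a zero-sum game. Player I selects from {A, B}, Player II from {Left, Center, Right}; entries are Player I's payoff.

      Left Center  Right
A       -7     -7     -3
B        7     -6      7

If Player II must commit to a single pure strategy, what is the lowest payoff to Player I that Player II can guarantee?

-6

Column maxima: Left → 7, Center → -6, Right → 7.
The smallest of these is -6.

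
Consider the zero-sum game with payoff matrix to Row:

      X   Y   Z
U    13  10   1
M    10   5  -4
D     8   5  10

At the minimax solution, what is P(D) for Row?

Row minima: U → 1, M → -4, D → 5; maximin = 5.
Column maxima: X → 13, Y → 10, Z → 10; minimax = 10.
5 ≠ 10, so there is no saddle point; optimal play is mixed.
M is strictly dominated by U, so Row never plays it.
X is strictly dominated by Y (it gives Row strictly more in every row), so Column never plays it.
On the remaining 2×2 (U, D vs Y, Z):
Let Row play U with probability p. Expected payoff against Y: 10p + 5(1−p) = 5p + 5; against Z: 1p + 10(1−p) = −9p + 10.
Setting these equal: 5p + 5 = −9p + 10 ⇒ 14p = 5 ⇒ p = 5/14, and the value is (5)·(5/14) + 5 = 95/14.
For Column: with q = P(Y), equating U's and D's payoffs gives 9q + 1 = −5q + 10 ⇒ q = 9/14.

9/14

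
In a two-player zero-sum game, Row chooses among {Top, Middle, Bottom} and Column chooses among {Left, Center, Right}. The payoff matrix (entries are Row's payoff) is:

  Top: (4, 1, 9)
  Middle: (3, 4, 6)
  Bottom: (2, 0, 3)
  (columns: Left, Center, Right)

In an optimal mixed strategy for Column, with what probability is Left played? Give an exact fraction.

Row minima: Top → 1, Middle → 3, Bottom → 0; maximin = 3.
Column maxima: Left → 4, Center → 4, Right → 9; minimax = 4.
3 ≠ 4, so there is no saddle point; optimal play is mixed.
Bottom is strictly dominated by Top, so Row never plays it.
Right is strictly dominated by Left (it gives Row strictly more in every row), so Column never plays it.
On the remaining 2×2 (Top, Middle vs Left, Center):
Let Row play Top with probability p. Expected payoff against Left: 4p + 3(1−p) = p + 3; against Center: 1p + 4(1−p) = −3p + 4.
Setting these equal: p + 3 = −3p + 4 ⇒ 4p = 1 ⇒ p = 1/4, and the value is (1)·(1/4) + 3 = 13/4.
For Column: with q = P(Left), equating Top's and Middle's payoffs gives 3q + 1 = −q + 4 ⇒ q = 3/4.

3/4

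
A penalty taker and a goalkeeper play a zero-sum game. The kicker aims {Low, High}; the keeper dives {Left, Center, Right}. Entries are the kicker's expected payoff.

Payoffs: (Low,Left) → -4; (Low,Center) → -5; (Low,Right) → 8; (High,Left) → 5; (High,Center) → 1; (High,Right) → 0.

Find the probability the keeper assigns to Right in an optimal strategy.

Row minima: Low → -5, High → 0; maximin = 0.
Column maxima: Left → 5, Center → 1, Right → 8; minimax = 1.
0 ≠ 1, so there is no saddle point; optimal play is mixed.
Left is strictly dominated by Center (it gives the kicker strictly more in every row), so the keeper never plays it.
On the remaining 2×2 (Low, High vs Center, Right):
Let the kicker play Low with probability p. Expected payoff against Center: (-5)p + 1(1−p) = −6p + 1; against Right: 8p + 0(1−p) = 8p.
Setting these equal: −6p + 1 = 8p ⇒ −14p = -1 ⇒ p = 1/14, and the value is (-6)·(1/14) + 1 = 4/7.
For the keeper: with q = P(Center), equating Low's and High's payoffs gives −13q + 8 = q ⇒ q = 4/7.

3/7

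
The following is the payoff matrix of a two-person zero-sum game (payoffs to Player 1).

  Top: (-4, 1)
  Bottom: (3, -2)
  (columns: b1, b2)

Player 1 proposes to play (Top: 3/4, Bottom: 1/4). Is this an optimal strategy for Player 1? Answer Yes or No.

Against b1 this mix gives (3/4)·(-4) + (1/4)·3 = -9/4.
Against b2 this mix gives (3/4)·1 + (1/4)·(-2) = 1/4.
Player 2 will play b1, holding Player 1 to -9/4. Shifting weight toward the row that does better against b1 would raise this floor (the equalizing mix achieves -1/2 against both b1 and b2), so the proposed strategy is not optimal.

No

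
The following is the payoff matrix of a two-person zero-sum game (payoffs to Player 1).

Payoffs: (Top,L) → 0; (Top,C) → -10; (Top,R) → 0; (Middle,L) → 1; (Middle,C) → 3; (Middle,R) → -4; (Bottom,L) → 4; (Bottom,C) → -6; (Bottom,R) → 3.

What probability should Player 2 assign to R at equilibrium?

Row minima: Top → -10, Middle → -4, Bottom → -6; maximin = -4.
Column maxima: L → 4, C → 3, R → 3; minimax = 3.
-4 ≠ 3, so there is no saddle point; optimal play is mixed.
Top is strictly dominated by Bottom, so Player 1 never plays it.
With Top eliminated, L is strictly dominated by R (it gives Player 1 strictly more in every remaining row), so Player 2 never plays it.
On the remaining 2×2 (Middle, Bottom vs C, R):
Let Player 1 play Middle with probability p. Expected payoff against C: 3p + (-6)(1−p) = 9p − 6; against R: (-4)p + 3(1−p) = −7p + 3.
Setting these equal: 9p − 6 = −7p + 3 ⇒ 16p = 9 ⇒ p = 9/16, and the value is (9)·(9/16) − 6 = -15/16.
For Player 2: with q = P(C), equating Middle's and Bottom's payoffs gives 7q − 4 = −9q + 3 ⇒ q = 7/16.

9/16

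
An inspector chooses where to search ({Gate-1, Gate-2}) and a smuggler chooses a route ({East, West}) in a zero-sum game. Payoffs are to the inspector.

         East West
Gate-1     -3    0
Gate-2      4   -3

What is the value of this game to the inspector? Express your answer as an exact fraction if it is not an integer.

Row minima: Gate-1 → -3, Gate-2 → -3; maximin = -3.
Column maxima: East → 4, West → 0; minimax = 0.
-3 ≠ 0, so there is no saddle point; optimal play is mixed.
Let the inspector play Gate-1 with probability p. Expected payoff against East: (-3)p + 4(1−p) = −7p + 4; against West: 0p + (-3)(1−p) = 3p − 3.
Setting these equal: −7p + 4 = 3p − 3 ⇒ −10p = -7 ⇒ p = 7/10, and the value is (-7)·(7/10) + 4 = -9/10.
For the smuggler: with q = P(East), equating Gate-1's and Gate-2's payoffs gives −3q = 7q − 3 ⇒ q = 3/10.

-9/10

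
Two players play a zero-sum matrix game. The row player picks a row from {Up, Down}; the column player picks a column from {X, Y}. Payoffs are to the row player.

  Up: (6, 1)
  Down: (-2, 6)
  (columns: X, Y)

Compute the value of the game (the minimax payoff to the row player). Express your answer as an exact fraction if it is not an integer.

38/13

Row minima: Up → 1, Down → -2; maximin = 1.
Column maxima: X → 6, Y → 6; minimax = 6.
1 ≠ 6, so there is no saddle point; optimal play is mixed.
Let the row player play Up with probability p. Expected payoff against X: 6p + (-2)(1−p) = 8p − 2; against Y: 1p + 6(1−p) = −5p + 6.
Setting these equal: 8p − 2 = −5p + 6 ⇒ 13p = 8 ⇒ p = 8/13, and the value is (8)·(8/13) − 2 = 38/13.
For the column player: with q = P(X), equating Up's and Down's payoffs gives 5q + 1 = −8q + 6 ⇒ q = 5/13.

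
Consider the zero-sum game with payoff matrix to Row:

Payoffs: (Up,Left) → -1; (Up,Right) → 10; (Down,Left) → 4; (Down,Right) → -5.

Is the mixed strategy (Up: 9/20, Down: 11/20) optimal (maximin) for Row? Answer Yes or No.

Yes

Against Left this mix gives (9/20)·(-1) + (11/20)·4 = 7/4.
Against Right this mix gives (9/20)·10 + (11/20)·(-5) = 7/4.
All of Column's active replies (Left, Right) yield 7/4, and no column does worse for Row. The mix makes Column indifferent and guarantees 7/4, so it is optimal.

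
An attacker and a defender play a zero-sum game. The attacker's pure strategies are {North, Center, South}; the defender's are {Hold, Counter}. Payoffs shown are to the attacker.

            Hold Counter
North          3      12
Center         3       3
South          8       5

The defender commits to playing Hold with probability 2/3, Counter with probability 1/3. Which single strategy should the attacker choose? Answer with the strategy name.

South

Expected payoff of North: (2/3)·3 + (1/3)·12 = 6.
Expected payoff of Center: (2/3)·3 + (1/3)·3 = 3.
Expected payoff of South: (2/3)·8 + (1/3)·5 = 7.
The largest is 7, so the attacker's best response is South.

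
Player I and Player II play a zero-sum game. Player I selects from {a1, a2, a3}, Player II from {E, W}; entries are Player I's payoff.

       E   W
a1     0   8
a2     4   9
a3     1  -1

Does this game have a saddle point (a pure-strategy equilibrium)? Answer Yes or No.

Yes

Row minima: a1 → 0, a2 → 4, a3 → -1; maximin = 4.
Column maxima: E → 4, W → 9; minimax = 4.
maximin = minimax = 4, so a saddle point exists.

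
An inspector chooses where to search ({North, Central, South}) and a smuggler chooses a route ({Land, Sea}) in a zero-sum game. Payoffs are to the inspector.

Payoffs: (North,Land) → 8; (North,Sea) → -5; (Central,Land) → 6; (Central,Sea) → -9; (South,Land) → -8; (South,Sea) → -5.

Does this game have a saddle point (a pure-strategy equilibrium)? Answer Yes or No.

Row minima: North → -5, Central → -9, South → -8; maximin = -5.
Column maxima: Land → 8, Sea → -5; minimax = -5.
maximin = minimax = -5, so a saddle point exists.

Yes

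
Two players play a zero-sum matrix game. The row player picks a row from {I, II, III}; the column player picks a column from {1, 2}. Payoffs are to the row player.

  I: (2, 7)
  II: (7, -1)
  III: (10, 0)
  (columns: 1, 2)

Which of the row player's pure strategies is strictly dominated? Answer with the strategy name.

II

III gives a strictly higher payoff than II against every column: 10 > 7, 0 > -1.
So II is strictly dominated and the row player never plays it.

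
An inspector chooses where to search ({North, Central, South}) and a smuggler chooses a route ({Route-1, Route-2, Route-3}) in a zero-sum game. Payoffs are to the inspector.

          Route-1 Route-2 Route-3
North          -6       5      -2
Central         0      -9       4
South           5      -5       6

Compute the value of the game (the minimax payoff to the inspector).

-5/21

Row minima: North → -6, Central → -9, South → -5; maximin = -5.
Column maxima: Route-1 → 5, Route-2 → 5, Route-3 → 6; minimax = 5.
-5 ≠ 5, so there is no saddle point; optimal play is mixed.
Central is strictly dominated by South, so the inspector never plays it.
Route-3 is strictly dominated by Route-1 (it gives the inspector strictly more in every row), so the smuggler never plays it.
On the remaining 2×2 (North, South vs Route-1, Route-2):
Let the inspector play North with probability p. Expected payoff against Route-1: (-6)p + 5(1−p) = −11p + 5; against Route-2: 5p + (-5)(1−p) = 10p − 5.
Setting these equal: −11p + 5 = 10p − 5 ⇒ −21p = -10 ⇒ p = 10/21, and the value is (-11)·(10/21) + 5 = -5/21.
For the smuggler: with q = P(Route-1), equating North's and South's payoffs gives −11q + 5 = 10q − 5 ⇒ q = 10/21.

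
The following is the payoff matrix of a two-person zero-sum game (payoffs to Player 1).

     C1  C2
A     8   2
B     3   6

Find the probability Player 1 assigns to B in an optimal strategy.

2/3

Row minima: A → 2, B → 3; maximin = 3.
Column maxima: C1 → 8, C2 → 6; minimax = 6.
3 ≠ 6, so there is no saddle point; optimal play is mixed.
Let Player 1 play A with probability p. Expected payoff against C1: 8p + 3(1−p) = 5p + 3; against C2: 2p + 6(1−p) = −4p + 6.
Setting these equal: 5p + 3 = −4p + 6 ⇒ 9p = 3 ⇒ p = 1/3, and the value is (5)·(1/3) + 3 = 14/3.
For Player 2: with q = P(C1), equating A's and B's payoffs gives 6q + 2 = −3q + 6 ⇒ q = 4/9.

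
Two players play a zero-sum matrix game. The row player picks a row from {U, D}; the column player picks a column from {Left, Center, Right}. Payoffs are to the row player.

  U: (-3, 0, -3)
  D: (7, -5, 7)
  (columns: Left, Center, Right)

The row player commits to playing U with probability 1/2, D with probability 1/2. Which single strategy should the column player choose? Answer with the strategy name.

Center

If the column player plays Left, the row player's expected payoff is (1/2)·(-3) + (1/2)·7 = 2.
If the column player plays Center, the row player's expected payoff is (1/2)·0 + (1/2)·(-5) = -5/2.
If the column player plays Right, the row player's expected payoff is (1/2)·(-3) + (1/2)·7 = 2.
The column player minimizes the row player's payoff; the smallest is -5/2, so the best response is Center.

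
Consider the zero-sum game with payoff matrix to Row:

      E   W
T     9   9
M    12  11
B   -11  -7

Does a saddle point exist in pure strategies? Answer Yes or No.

Row minima: T → 9, M → 11, B → -11; maximin = 11.
Column maxima: E → 12, W → 11; minimax = 11.
maximin = minimax = 11, so a saddle point exists.

Yes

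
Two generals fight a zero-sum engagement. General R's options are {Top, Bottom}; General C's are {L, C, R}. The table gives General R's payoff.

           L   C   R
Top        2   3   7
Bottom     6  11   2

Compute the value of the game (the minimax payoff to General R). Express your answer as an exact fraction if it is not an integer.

Row minima: Top → 2, Bottom → 2; maximin = 2.
Column maxima: L → 6, C → 11, R → 7; minimax = 6.
2 ≠ 6, so there is no saddle point; optimal play is mixed.
C is strictly dominated by L (it gives General R strictly more in every row), so General C never plays it.
On the remaining 2×2 (Top, Bottom vs L, R):
Let General R play Top with probability p. Expected payoff against L: 2p + 6(1−p) = −4p + 6; against R: 7p + 2(1−p) = 5p + 2.
Setting these equal: −4p + 6 = 5p + 2 ⇒ −9p = -4 ⇒ p = 4/9, and the value is (-4)·(4/9) + 6 = 38/9.
For General C: with q = P(L), equating Top's and Bottom's payoffs gives −5q + 7 = 4q + 2 ⇒ q = 5/9.

38/9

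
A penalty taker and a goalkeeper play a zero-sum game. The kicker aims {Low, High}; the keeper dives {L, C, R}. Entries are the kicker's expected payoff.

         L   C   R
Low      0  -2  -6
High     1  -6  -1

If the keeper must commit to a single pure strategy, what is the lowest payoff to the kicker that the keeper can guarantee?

-2

Column maxima: L → 1, C → -2, R → -1.
The smallest of these is -2.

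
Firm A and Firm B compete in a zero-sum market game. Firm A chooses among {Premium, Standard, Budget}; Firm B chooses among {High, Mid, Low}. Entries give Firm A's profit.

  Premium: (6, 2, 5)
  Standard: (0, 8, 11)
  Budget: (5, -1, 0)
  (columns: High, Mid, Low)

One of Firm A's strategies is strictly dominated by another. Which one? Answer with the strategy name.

Budget

Premium gives a strictly higher payoff than Budget against every column: 6 > 5, 2 > -1, 5 > 0.
So Budget is strictly dominated and Firm A never plays it.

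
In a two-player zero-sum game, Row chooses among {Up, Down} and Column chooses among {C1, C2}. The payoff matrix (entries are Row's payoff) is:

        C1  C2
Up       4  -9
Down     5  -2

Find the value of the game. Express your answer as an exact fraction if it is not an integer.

Row minima: Up → -9, Down → -2; maximin = -2.
Column maxima: C1 → 5, C2 → -2; minimax = -2.
Since maximin = minimax = -2, there is a saddle point and the value is -2.

-2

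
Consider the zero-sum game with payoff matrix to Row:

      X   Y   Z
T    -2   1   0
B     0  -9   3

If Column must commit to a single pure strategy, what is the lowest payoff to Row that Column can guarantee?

0

Column maxima: X → 0, Y → 1, Z → 3.
The smallest of these is 0.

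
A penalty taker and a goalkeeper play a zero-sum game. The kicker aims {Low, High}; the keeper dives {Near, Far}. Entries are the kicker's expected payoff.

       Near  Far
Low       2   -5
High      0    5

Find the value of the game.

5/6

Row minima: Low → -5, High → 0; maximin = 0.
Column maxima: Near → 2, Far → 5; minimax = 2.
0 ≠ 2, so there is no saddle point; optimal play is mixed.
Let the kicker play Low with probability p. Expected payoff against Near: 2p + 0(1−p) = 2p; against Far: (-5)p + 5(1−p) = −10p + 5.
Setting these equal: 2p = −10p + 5 ⇒ 12p = 5 ⇒ p = 5/12, and the value is (2)·(5/12) = 5/6.
For the keeper: with q = P(Near), equating Low's and High's payoffs gives 7q − 5 = −5q + 5 ⇒ q = 5/6.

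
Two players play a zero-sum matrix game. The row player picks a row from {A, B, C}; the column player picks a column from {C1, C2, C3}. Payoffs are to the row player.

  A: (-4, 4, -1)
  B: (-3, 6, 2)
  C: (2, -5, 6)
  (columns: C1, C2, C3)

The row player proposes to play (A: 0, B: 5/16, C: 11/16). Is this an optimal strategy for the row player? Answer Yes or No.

No

Against C1 this mix gives (5/16)·(-3) + (11/16)·2 = 7/16.
Against C2 this mix gives (5/16)·6 + (11/16)·(-5) = -25/16.
Against C3 this mix gives (5/16)·2 + (11/16)·6 = 19/4.
The column player will play C2, holding the row player to -25/16. Shifting weight toward the row that does better against C2 would raise this floor (the equalizing mix achieves -3/16 against both C2 and C1), so the proposed strategy is not optimal.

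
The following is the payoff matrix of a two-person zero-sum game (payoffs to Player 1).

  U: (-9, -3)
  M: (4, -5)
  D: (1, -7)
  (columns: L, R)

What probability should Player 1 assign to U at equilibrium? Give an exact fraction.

3/5

Row minima: U → -9, M → -5, D → -7; maximin = -5.
Column maxima: L → 4, R → -3; minimax = -3.
-5 ≠ -3, so there is no saddle point; optimal play is mixed.
D is strictly dominated by M, so Player 1 never plays it.
On the remaining 2×2 (U, M vs L, R):
Let Player 1 play U with probability p. Expected payoff against L: (-9)p + 4(1−p) = −13p + 4; against R: (-3)p + (-5)(1−p) = 2p − 5.
Setting these equal: −13p + 4 = 2p − 5 ⇒ −15p = -9 ⇒ p = 3/5, and the value is (-13)·(3/5) + 4 = -19/5.
For Player 2: with q = P(L), equating U's and M's payoffs gives −6q − 3 = 9q − 5 ⇒ q = 2/15.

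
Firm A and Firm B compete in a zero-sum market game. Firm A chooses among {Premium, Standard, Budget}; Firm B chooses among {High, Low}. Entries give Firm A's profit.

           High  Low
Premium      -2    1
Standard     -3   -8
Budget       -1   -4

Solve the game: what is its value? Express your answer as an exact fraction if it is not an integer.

-3/2

Row minima: Premium → -2, Standard → -8, Budget → -4; maximin = -2.
Column maxima: High → -1, Low → 1; minimax = -1.
-2 ≠ -1, so there is no saddle point; optimal play is mixed.
Standard is strictly dominated by Premium, so Firm A never plays it.
On the remaining 2×2 (Premium, Budget vs High, Low):
Let Firm A play Premium with probability p. Expected payoff against High: (-2)p + (-1)(1−p) = −p − 1; against Low: 1p + (-4)(1−p) = 5p − 4.
Setting these equal: −p − 1 = 5p − 4 ⇒ −6p = -3 ⇒ p = 1/2, and the value is (-1)·(1/2) − 1 = -3/2.
For Firm B: with q = P(High), equating Premium's and Budget's payoffs gives −3q + 1 = 3q − 4 ⇒ q = 5/6.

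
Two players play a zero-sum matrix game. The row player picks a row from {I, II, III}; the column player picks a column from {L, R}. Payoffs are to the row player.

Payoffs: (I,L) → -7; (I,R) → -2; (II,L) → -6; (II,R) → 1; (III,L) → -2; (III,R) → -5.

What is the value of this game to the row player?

Row minima: I → -7, II → -6, III → -5; maximin = -5.
Column maxima: L → -2, R → 1; minimax = -2.
-5 ≠ -2, so there is no saddle point; optimal play is mixed.
I is strictly dominated by II, so the row player never plays it.
On the remaining 2×2 (II, III vs L, R):
Let the row player play II with probability p. Expected payoff against L: (-6)p + (-2)(1−p) = −4p − 2; against R: 1p + (-5)(1−p) = 6p − 5.
Setting these equal: −4p − 2 = 6p − 5 ⇒ −10p = -3 ⇒ p = 3/10, and the value is (-4)·(3/10) − 2 = -16/5.
For the column player: with q = P(L), equating II's and III's payoffs gives −7q + 1 = 3q − 5 ⇒ q = 3/5.

-16/5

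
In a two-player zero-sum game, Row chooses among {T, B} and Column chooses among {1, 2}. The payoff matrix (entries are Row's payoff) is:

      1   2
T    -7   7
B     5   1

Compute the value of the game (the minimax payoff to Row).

7/3

Row minima: T → -7, B → 1; maximin = 1.
Column maxima: 1 → 5, 2 → 7; minimax = 5.
1 ≠ 5, so there is no saddle point; optimal play is mixed.
Let Row play T with probability p. Expected payoff against 1: (-7)p + 5(1−p) = −12p + 5; against 2: 7p + 1(1−p) = 6p + 1.
Setting these equal: −12p + 5 = 6p + 1 ⇒ −18p = -4 ⇒ p = 2/9, and the value is (-12)·(2/9) + 5 = 7/3.
For Column: with q = P(1), equating T's and B's payoffs gives −14q + 7 = 4q + 1 ⇒ q = 1/3.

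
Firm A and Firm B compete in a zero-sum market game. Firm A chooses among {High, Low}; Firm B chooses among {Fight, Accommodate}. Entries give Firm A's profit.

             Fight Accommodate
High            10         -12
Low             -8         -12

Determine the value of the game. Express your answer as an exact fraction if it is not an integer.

Row minima: High → -12, Low → -12; maximin = -12.
Column maxima: Fight → 10, Accommodate → -12; minimax = -12.
Since maximin = minimax = -12, there is a saddle point and the value is -12.

-12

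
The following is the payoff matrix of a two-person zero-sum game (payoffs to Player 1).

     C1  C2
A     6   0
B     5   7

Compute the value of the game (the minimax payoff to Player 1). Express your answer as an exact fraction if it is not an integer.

21/4

Row minima: A → 0, B → 5; maximin = 5.
Column maxima: C1 → 6, C2 → 7; minimax = 6.
5 ≠ 6, so there is no saddle point; optimal play is mixed.
Let Player 1 play A with probability p. Expected payoff against C1: 6p + 5(1−p) = p + 5; against C2: 0p + 7(1−p) = −7p + 7.
Setting these equal: p + 5 = −7p + 7 ⇒ 8p = 2 ⇒ p = 1/4, and the value is (1)·(1/4) + 5 = 21/4.
For Player 2: with q = P(C1), equating A's and B's payoffs gives 6q = −2q + 7 ⇒ q = 7/8.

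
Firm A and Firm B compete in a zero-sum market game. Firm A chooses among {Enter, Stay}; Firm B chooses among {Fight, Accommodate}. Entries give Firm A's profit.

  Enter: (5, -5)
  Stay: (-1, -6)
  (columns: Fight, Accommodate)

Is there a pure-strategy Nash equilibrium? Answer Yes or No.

Yes

Row minima: Enter → -5, Stay → -6; maximin = -5.
Column maxima: Fight → 5, Accommodate → -5; minimax = -5.
maximin = minimax = -5, so a saddle point exists.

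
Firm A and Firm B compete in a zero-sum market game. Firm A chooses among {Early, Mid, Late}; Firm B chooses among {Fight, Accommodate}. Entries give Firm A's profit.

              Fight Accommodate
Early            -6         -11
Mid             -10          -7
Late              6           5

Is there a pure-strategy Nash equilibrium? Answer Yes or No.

Yes

Row minima: Early → -11, Mid → -10, Late → 5; maximin = 5.
Column maxima: Fight → 6, Accommodate → 5; minimax = 5.
maximin = minimax = 5, so a saddle point exists.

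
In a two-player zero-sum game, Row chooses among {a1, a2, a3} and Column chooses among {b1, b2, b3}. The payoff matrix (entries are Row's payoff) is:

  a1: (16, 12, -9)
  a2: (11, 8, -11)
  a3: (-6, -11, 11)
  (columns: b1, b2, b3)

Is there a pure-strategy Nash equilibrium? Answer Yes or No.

Row minima: a1 → -9, a2 → -11, a3 → -11; maximin = -9.
Column maxima: b1 → 16, b2 → 12, b3 → 11; minimax = 11.
-9 ≠ 11, so no pure-strategy equilibrium exists.

No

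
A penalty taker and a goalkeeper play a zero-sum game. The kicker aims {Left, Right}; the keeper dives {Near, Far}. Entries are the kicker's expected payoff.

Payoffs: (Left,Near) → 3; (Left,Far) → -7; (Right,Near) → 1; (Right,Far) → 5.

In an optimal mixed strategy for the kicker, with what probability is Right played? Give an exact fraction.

5/7

Row minima: Left → -7, Right → 1; maximin = 1.
Column maxima: Near → 3, Far → 5; minimax = 3.
1 ≠ 3, so there is no saddle point; optimal play is mixed.
Let the kicker play Left with probability p. Expected payoff against Near: 3p + 1(1−p) = 2p + 1; against Far: (-7)p + 5(1−p) = −12p + 5.
Setting these equal: 2p + 1 = −12p + 5 ⇒ 14p = 4 ⇒ p = 2/7, and the value is (2)·(2/7) + 1 = 11/7.
For the keeper: with q = P(Near), equating Left's and Right's payoffs gives 10q − 7 = −4q + 5 ⇒ q = 6/7.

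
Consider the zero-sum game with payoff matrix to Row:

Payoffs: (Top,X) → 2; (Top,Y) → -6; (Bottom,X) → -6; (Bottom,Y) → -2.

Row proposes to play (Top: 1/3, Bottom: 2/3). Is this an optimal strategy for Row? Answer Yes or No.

Yes

Against X this mix gives (1/3)·2 + (2/3)·(-6) = -10/3.
Against Y this mix gives (1/3)·(-6) + (2/3)·(-2) = -10/3.
All of Column's active replies (X, Y) yield -10/3, and no column does worse for Row. The mix makes Column indifferent and guarantees -10/3, so it is optimal.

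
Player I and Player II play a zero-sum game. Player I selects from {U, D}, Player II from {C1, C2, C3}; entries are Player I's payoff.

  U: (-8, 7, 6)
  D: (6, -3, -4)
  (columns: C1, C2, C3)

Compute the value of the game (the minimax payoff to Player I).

Row minima: U → -8, D → -4; maximin = -4.
Column maxima: C1 → 6, C2 → 7, C3 → 6; minimax = 6.
-4 ≠ 6, so there is no saddle point; optimal play is mixed.
C2 is strictly dominated by C3 (it gives Player I strictly more in every row), so Player II never plays it.
On the remaining 2×2 (U, D vs C1, C3):
Let Player I play U with probability p. Expected payoff against C1: (-8)p + 6(1−p) = −14p + 6; against C3: 6p + (-4)(1−p) = 10p − 4.
Setting these equal: −14p + 6 = 10p − 4 ⇒ −24p = -10 ⇒ p = 5/12, and the value is (-14)·(5/12) + 6 = 1/6.
For Player II: with q = P(C1), equating U's and D's payoffs gives −14q + 6 = 10q − 4 ⇒ q = 5/12.

1/6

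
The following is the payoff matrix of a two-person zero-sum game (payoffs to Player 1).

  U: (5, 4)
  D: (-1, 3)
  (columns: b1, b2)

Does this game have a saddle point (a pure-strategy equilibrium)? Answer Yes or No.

Row minima: U → 4, D → -1; maximin = 4.
Column maxima: b1 → 5, b2 → 4; minimax = 4.
maximin = minimax = 4, so a saddle point exists.

Yes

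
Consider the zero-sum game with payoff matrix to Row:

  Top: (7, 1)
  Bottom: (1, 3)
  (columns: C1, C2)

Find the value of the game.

5/2

Row minima: Top → 1, Bottom → 1; maximin = 1.
Column maxima: C1 → 7, C2 → 3; minimax = 3.
1 ≠ 3, so there is no saddle point; optimal play is mixed.
Let Row play Top with probability p. Expected payoff against C1: 7p + 1(1−p) = 6p + 1; against C2: 1p + 3(1−p) = −2p + 3.
Setting these equal: 6p + 1 = −2p + 3 ⇒ 8p = 2 ⇒ p = 1/4, and the value is (6)·(1/4) + 1 = 5/2.
For Column: with q = P(C1), equating Top's and Bottom's payoffs gives 6q + 1 = −2q + 3 ⇒ q = 1/4.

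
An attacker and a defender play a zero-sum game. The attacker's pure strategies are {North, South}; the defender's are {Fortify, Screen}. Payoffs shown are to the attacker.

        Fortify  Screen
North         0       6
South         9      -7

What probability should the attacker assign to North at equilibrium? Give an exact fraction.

Row minima: North → 0, South → -7; maximin = 0.
Column maxima: Fortify → 9, Screen → 6; minimax = 6.
0 ≠ 6, so there is no saddle point; optimal play is mixed.
Let the attacker play North with probability p. Expected payoff against Fortify: 0p + 9(1−p) = −9p + 9; against Screen: 6p + (-7)(1−p) = 13p − 7.
Setting these equal: −9p + 9 = 13p − 7 ⇒ −22p = -16 ⇒ p = 8/11, and the value is (-9)·(8/11) + 9 = 27/11.
For the defender: with q = P(Fortify), equating North's and South's payoffs gives −6q + 6 = 16q − 7 ⇒ q = 13/22.

8/11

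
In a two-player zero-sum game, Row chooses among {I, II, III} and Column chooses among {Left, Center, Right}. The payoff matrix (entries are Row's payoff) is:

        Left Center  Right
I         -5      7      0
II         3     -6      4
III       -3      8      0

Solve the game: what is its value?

Row minima: I → -5, II → -6, III → -3; maximin = -3.
Column maxima: Left → 3, Center → 8, Right → 4; minimax = 3.
-3 ≠ 3, so there is no saddle point; optimal play is mixed.
Right is strictly dominated by Left (it gives Row strictly more in every row), so Column never plays it.
With Right eliminated, I is strictly dominated by III (III gives Row strictly more in every remaining column), so Row never plays it.
On the remaining 2×2 (II, III vs Left, Center):
Let Row play II with probability p. Expected payoff against Left: 3p + (-3)(1−p) = 6p − 3; against Center: (-6)p + 8(1−p) = −14p + 8.
Setting these equal: 6p − 3 = −14p + 8 ⇒ 20p = 11 ⇒ p = 11/20, and the value is (6)·(11/20) − 3 = 3/10.
For Column: with q = P(Left), equating II's and III's payoffs gives 9q − 6 = −11q + 8 ⇒ q = 7/10.

3/10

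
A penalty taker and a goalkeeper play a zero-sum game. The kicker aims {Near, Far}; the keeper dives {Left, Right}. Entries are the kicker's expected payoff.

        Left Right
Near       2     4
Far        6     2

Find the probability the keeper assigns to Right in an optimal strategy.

Row minima: Near → 2, Far → 2; maximin = 2.
Column maxima: Left → 6, Right → 4; minimax = 4.
2 ≠ 4, so there is no saddle point; optimal play is mixed.
Let the kicker play Near with probability p. Expected payoff against Left: 2p + 6(1−p) = −4p + 6; against Right: 4p + 2(1−p) = 2p + 2.
Setting these equal: −4p + 6 = 2p + 2 ⇒ −6p = -4 ⇒ p = 2/3, and the value is (-4)·(2/3) + 6 = 10/3.
For the keeper: with q = P(Left), equating Near's and Far's payoffs gives −2q + 4 = 4q + 2 ⇒ q = 1/3.

2/3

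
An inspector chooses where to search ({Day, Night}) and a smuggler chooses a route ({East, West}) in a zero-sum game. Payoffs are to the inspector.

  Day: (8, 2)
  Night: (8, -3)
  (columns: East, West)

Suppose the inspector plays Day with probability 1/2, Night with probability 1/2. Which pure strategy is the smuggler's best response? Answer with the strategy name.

If the smuggler plays East, the inspector's expected payoff is (1/2)·8 + (1/2)·8 = 8.
If the smuggler plays West, the inspector's expected payoff is (1/2)·2 + (1/2)·(-3) = -1/2.
The smuggler minimizes the inspector's payoff; the smallest is -1/2, so the best response is West.

West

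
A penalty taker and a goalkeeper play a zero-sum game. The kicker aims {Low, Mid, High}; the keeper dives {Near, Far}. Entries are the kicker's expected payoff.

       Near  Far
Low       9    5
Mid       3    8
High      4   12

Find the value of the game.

Row minima: Low → 5, Mid → 3, High → 4; maximin = 5.
Column maxima: Near → 9, Far → 12; minimax = 9.
5 ≠ 9, so there is no saddle point; optimal play is mixed.
Mid is strictly dominated by High, so the kicker never plays it.
On the remaining 2×2 (Low, High vs Near, Far):
Let the kicker play Low with probability p. Expected payoff against Near: 9p + 4(1−p) = 5p + 4; against Far: 5p + 12(1−p) = −7p + 12.
Setting these equal: 5p + 4 = −7p + 12 ⇒ 12p = 8 ⇒ p = 2/3, and the value is (5)·(2/3) + 4 = 22/3.
For the keeper: with q = P(Near), equating Low's and High's payoffs gives 4q + 5 = −8q + 12 ⇒ q = 7/12.

22/3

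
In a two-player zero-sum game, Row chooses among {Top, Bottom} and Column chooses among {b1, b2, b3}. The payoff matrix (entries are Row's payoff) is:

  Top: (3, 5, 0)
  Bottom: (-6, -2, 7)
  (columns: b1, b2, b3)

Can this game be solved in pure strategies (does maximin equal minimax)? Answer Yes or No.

No

Row minima: Top → 0, Bottom → -6; maximin = 0.
Column maxima: b1 → 3, b2 → 5, b3 → 7; minimax = 3.
0 ≠ 3, so no pure-strategy equilibrium exists.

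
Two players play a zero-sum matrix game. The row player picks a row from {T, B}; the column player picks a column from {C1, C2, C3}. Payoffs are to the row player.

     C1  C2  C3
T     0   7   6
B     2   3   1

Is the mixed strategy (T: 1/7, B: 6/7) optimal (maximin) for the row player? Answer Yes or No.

Against C1 this mix gives (1/7)·0 + (6/7)·2 = 12/7.
Against C2 this mix gives (1/7)·7 + (6/7)·3 = 25/7.
Against C3 this mix gives (1/7)·6 + (6/7)·1 = 12/7.
All of the column player's active replies (C1, C3) yield 12/7, and no column does worse for the row player. The mix makes the column player indifferent and guarantees 12/7, so it is optimal.

Yes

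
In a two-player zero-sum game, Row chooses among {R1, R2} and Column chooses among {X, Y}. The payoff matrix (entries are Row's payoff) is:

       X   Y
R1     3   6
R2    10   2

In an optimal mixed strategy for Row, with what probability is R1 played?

Row minima: R1 → 3, R2 → 2; maximin = 3.
Column maxima: X → 10, Y → 6; minimax = 6.
3 ≠ 6, so there is no saddle point; optimal play is mixed.
Let Row play R1 with probability p. Expected payoff against X: 3p + 10(1−p) = −7p + 10; against Y: 6p + 2(1−p) = 4p + 2.
Setting these equal: −7p + 10 = 4p + 2 ⇒ −11p = -8 ⇒ p = 8/11, and the value is (-7)·(8/11) + 10 = 54/11.
For Column: with q = P(X), equating R1's and R2's payoffs gives −3q + 6 = 8q + 2 ⇒ q = 4/11.

8/11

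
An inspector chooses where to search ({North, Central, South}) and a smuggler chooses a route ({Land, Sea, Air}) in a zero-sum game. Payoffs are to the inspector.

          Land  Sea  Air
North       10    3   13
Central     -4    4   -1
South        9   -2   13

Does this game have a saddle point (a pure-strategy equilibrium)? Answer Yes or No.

No

Row minima: North → 3, Central → -4, South → -2; maximin = 3.
Column maxima: Land → 10, Sea → 4, Air → 13; minimax = 4.
3 ≠ 4, so no pure-strategy equilibrium exists.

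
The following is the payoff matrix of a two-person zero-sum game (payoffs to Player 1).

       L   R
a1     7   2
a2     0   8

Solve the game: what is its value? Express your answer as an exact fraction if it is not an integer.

56/13

Row minima: a1 → 2, a2 → 0; maximin = 2.
Column maxima: L → 7, R → 8; minimax = 7.
2 ≠ 7, so there is no saddle point; optimal play is mixed.
Let Player 1 play a1 with probability p. Expected payoff against L: 7p + 0(1−p) = 7p; against R: 2p + 8(1−p) = −6p + 8.
Setting these equal: 7p = −6p + 8 ⇒ 13p = 8 ⇒ p = 8/13, and the value is (7)·(8/13) = 56/13.
For Player 2: with q = P(L), equating a1's and a2's payoffs gives 5q + 2 = −8q + 8 ⇒ q = 6/13.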